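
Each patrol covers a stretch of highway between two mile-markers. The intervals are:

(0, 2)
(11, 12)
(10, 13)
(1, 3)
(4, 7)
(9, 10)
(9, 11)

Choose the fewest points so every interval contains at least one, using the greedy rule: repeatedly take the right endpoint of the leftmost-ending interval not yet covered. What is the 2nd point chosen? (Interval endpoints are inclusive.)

Sort by right endpoint; whenever an interval is uncovered, place a point at its right end.
By right end: [0,2]  [1,3]  [4,7]  [9,10]  [9,11]  [11,12]  [10,13]
[0,2] uncovered → point at 2; [4,7] uncovered → point at 7; [9,10] uncovered → point at 10; [11,12] uncovered → point at 12.
Points: 2, 7, 10, 12 (4 total).

7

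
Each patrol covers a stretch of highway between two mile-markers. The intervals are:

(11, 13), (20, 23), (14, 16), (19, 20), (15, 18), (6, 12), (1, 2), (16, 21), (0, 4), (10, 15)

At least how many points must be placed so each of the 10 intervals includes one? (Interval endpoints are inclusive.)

4

Sort by right endpoint; whenever an interval is uncovered, place a point at its right end.
By right end: [1,2]  [0,4]  [6,12]  [11,13]  [10,15]  [14,16]  [15,18]  [19,20]  [16,21]  [20,23]
[1,2] uncovered → point at 2; [6,12] uncovered → point at 12; [14,16] uncovered → point at 16; [19,20] uncovered → point at 20.
Points: 2, 12, 16, 20 (4 total).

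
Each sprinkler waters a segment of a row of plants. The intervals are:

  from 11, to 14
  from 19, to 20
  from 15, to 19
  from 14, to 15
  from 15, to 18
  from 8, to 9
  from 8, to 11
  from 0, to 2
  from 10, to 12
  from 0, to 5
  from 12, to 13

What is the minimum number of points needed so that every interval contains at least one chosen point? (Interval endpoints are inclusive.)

5

Sorted: [0,2] [0,5] [8,9] [8,11] [10,12] [12,13] [11,14] [14,15] [15,18] [15,19] [19,20]
{[0,2],[0,5]} hit by 2; {[8,9],[8,11]} hit by 9; {[10,12],[12,13],[11,14]} hit by 12; {[14,15],[15,18],[15,19]} hit by 15; {[19,20]} hit by 20.
Points: 2, 9, 12, 15, 20 (5 total).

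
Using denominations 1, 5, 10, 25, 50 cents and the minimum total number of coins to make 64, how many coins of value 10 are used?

1

64 = 1×50 + 1×10 + 4×1
Count of 10: 1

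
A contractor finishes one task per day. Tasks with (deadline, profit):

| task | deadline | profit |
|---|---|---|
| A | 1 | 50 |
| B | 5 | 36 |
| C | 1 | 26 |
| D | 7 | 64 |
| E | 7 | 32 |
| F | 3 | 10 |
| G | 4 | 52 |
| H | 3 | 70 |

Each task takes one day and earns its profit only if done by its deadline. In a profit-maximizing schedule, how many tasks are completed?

By profit: H(d3,70), D(d7,64), G(d4,52), A(d1,50), B(d5,36), E(d7,32), C(d1,26), F(d3,10)
H→slot 3; D→slot 7; G→slot 4; A→slot 1; B→slot 5; E→slot 6; C skipped; F→slot 2.
7 of 8 scheduled.

7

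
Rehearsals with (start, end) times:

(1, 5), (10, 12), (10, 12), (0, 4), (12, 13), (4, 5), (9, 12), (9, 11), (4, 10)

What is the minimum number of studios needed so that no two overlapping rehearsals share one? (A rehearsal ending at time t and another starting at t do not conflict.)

4

Events (time:±→running): 0:+→1 1:+→2 4:-→1 4:+→2 4:+→3 5:-→2 5:-→1 9:+→2 9:+→3 10:-→2 10:+→3 10:+→4 … peak 4.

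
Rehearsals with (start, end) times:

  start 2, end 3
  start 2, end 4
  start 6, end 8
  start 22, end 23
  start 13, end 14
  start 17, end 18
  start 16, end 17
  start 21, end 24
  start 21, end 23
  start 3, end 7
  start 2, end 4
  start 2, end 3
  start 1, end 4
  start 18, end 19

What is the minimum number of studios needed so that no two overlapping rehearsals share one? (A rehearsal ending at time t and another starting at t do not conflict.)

5

Count concurrent intervals with a sweep; the peak is the room count.
starts: [1, 2, 2, 2, 2, 3, 6, 13, 16, 17, 18, 21, 21, 22]
ends:   [3, 3, 4, 4, 4, 7, 8, 14, 17, 18, 19, 23, 23, 24]
s1→1 s2→2 s2→3 s2→4 s2→5  — peak 5.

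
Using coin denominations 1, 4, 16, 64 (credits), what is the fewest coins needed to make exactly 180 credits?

6

Use the largest denomination that fits, subtract, and repeat.
180 − 2×64→52 − 3×16→4 − 1×4→0
Total coins = 2 + 3 + 1 = 6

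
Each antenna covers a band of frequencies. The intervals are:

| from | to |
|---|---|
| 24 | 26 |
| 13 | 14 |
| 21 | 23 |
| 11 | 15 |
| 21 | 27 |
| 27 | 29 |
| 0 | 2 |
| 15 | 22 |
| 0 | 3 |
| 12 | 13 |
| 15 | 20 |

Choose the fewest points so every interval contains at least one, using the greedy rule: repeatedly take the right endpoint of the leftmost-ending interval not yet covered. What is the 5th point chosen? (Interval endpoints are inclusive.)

26

Sort by right endpoint; whenever an interval is uncovered, place a point at its right end.
By right end: [0,2]  [0,3]  [12,13]  [13,14]  [11,15]  [15,20]  [15,22]  [21,23]  [24,26]  [21,27]  [27,29]
[0,2] uncovered → point at 2; [12,13] uncovered → point at 13; [15,20] uncovered → point at 20; [21,23] uncovered → point at 23; [24,26] uncovered → point at 26; [27,29] uncovered → point at 29.
Points: 2, 13, 20, 23, 26, 29 (6 total).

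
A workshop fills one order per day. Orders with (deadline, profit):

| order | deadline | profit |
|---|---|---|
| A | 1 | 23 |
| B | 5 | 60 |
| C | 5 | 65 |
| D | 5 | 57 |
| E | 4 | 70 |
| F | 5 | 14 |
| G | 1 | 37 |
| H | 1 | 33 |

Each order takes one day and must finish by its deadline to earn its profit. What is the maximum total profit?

289

Sort by profit descending; place each in the latest free slot ≤ its deadline.
Profit order: E=70 C=65 B=60 D=57 G=37 H=33 A=23 F=14
Assign: E→slot 4, C→slot 5, B→slot 3, D→slot 2, G→slot 1, H skipped, A skipped, F skipped.
Slots: [1:G] [2:D] [3:B] [4:E] [5:C]
Profit = 37 + 57 + 60 + 70 + 65 = 289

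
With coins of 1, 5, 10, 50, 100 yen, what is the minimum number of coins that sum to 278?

9

278 = 2×100 + 1×50 + 2×10 + 1×5 + 3×1
Total coins = 2 + 1 + 2 + 1 + 3 = 9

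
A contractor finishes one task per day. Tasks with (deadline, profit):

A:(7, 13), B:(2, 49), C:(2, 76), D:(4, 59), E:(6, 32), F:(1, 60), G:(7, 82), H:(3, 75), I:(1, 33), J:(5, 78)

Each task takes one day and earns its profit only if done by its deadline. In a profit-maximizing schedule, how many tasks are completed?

Sort by profit descending; place each in the latest free slot ≤ its deadline.
Profit order: G=82 J=78 C=76 H=75 F=60 D=59 B=49 I=33 E=32 A=13
Assign: G→slot 7, J→slot 5, C→slot 2, H→slot 3, F→slot 1, D→slot 4, B skipped, I skipped, E→slot 6, A skipped.
Slots: [1:F] [2:C] [3:H] [4:D] [5:J] [6:E] [7:G]
7 of 10 scheduled.

7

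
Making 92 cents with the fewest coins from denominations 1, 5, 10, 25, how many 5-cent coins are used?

92 = 3×25 + 1×10 + 1×5 + 2×1
Count of 5: 1

1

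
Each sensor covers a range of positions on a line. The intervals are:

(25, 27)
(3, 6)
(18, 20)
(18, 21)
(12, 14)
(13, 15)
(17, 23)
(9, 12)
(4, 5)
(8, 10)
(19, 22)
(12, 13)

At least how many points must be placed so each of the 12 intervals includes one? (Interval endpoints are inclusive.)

5

Process intervals by earliest right end; each time one isn't hit yet, stab at its right endpoint.
Sorted: [4,5] [3,6] [8,10] [9,12] [12,13] [12,14] [13,15] [18,20] [18,21] [19,22] [17,23] [25,27]
{[4,5],[3,6]} hit by 5; {[8,10],[9,12]} hit by 10; {[12,13],[12,14],[13,15]} hit by 13; {[18,20],[18,21],[19,22],[17,23]} hit by 20; {[25,27]} hit by 27.
Points: 5, 10, 13, 20, 27 (5 total).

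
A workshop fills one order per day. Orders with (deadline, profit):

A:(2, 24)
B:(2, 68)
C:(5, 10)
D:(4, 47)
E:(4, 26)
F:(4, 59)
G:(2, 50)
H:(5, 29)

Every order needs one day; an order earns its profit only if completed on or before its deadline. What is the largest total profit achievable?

253

Take jobs in profit order; each goes to the latest open slot no later than its deadline.
Profit order: B=68 F=59 G=50 D=47 H=29 E=26 A=24 C=10
Assign: B→slot 2, F→slot 4, G→slot 1, D→slot 3, H→slot 5, E skipped, A skipped, C skipped.
Slots: [1:G] [2:B] [3:D] [4:F] [5:H]
Profit = 50 + 68 + 47 + 59 + 29 = 253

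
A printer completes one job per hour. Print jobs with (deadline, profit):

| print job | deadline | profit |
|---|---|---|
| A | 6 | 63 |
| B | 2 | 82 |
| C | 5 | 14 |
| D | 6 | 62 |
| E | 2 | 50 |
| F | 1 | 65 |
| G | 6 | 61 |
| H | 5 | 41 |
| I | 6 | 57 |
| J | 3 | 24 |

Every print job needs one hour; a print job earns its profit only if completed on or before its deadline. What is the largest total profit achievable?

390

Sort by profit descending; place each in the latest free slot ≤ its deadline.
By profit: B(d2,82), F(d1,65), A(d6,63), D(d6,62), G(d6,61), I(d6,57), E(d2,50), H(d5,41), J(d3,24), C(d5,14)
B→slot 2; F→slot 1; A→slot 6; D→slot 5; G→slot 4; I→slot 3; E skipped; H skipped; J skipped; C skipped.
Profit = 65 + 82 + 57 + 61 + 62 + 63 = 390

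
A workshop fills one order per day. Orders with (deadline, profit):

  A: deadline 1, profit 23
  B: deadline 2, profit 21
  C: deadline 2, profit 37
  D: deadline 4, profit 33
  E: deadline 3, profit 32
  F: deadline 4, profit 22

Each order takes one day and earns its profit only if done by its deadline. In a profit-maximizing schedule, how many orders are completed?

4

Profit order: C=37 D=33 E=32 A=23 F=22 B=21
Assign: C→slot 2, D→slot 4, E→slot 3, A→slot 1, F skipped, B skipped.
Slots: [1:A] [2:C] [3:E] [4:D]
4 of 6 scheduled.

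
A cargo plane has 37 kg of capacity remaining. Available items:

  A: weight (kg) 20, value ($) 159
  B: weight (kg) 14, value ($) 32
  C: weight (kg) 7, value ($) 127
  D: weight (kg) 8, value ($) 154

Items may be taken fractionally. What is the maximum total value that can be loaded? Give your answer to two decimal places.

444.57

Greedy by value/weight ratio, highest first.
Ratios (sorted): D 19.25, C 18.14, A 7.95, B 2.29
take D (8 @ 154); take C (7 @ 127); take A (20 @ 159); take 2/14 of B → 4.57. Capacity used 37/37.
Total value = 444.57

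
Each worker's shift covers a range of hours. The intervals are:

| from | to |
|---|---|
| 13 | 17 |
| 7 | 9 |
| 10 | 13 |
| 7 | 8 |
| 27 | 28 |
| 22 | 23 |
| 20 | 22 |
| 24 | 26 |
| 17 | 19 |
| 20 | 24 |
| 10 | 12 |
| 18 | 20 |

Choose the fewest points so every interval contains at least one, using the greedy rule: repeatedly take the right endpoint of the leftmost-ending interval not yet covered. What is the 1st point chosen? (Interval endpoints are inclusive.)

By right end: [7,8]  [7,9]  [10,12]  [10,13]  [13,17]  [17,19]  [18,20]  [20,22]  [22,23]  [20,24]  [24,26]  [27,28]
[7,8] uncovered → point at 8; [10,12] uncovered → point at 12; [13,17] uncovered → point at 17; [18,20] uncovered → point at 20; [22,23] uncovered → point at 23; [24,26] uncovered → point at 26; [27,28] uncovered → point at 28.
Points: 8, 12, 17, 20, 23, 26, 28 (7 total).

8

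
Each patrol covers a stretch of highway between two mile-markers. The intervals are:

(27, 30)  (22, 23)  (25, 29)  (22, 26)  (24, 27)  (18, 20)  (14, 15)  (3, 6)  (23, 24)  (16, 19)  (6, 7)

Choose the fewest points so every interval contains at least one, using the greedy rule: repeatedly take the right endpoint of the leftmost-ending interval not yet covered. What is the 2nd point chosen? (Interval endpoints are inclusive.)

15

By right end: [3,6]  [6,7]  [14,15]  [16,19]  [18,20]  [22,23]  [23,24]  [22,26]  [24,27]  [25,29]  [27,30]
[3,6] uncovered → point at 6; [14,15] uncovered → point at 15; [16,19] uncovered → point at 19; [22,23] uncovered → point at 23; [24,27] uncovered → point at 27.
Points: 6, 15, 19, 23, 27 (5 total).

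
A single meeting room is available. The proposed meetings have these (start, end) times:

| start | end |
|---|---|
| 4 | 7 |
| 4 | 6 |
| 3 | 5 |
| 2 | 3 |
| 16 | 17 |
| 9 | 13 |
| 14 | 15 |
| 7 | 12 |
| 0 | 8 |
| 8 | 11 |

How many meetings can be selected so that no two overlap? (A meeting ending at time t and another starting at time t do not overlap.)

5

By end time: (2,3), (3,5), (4,6), (4,7), (0,8), (8,11), (7,12), (9,13), (14,15), (16,17).
Pick (2,3); next start ≥ 3 → (3,5); next start ≥ 5 → (8,11); next start ≥ 11 → (14,15); next start ≥ 15 → (16,17).
Selected 5 meetings.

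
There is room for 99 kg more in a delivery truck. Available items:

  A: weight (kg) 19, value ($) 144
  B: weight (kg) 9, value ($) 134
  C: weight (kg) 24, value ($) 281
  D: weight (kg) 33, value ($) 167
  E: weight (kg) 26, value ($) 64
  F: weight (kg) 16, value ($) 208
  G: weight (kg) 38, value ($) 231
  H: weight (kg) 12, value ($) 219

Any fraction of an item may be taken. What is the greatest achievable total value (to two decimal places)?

1101.50

Sort by value per unit weight and fill in that order.
Ratios (sorted): H 18.25, B 14.89, F 13.00, C 11.71, A 7.58, G 6.08, D 5.06, E 2.46
take H (12 @ 219); take B (9 @ 134); take F (16 @ 208); take C (24 @ 281); take A (19 @ 144); take 19/38 of G → 115.50. Capacity used 99/99.
Total value = 1101.50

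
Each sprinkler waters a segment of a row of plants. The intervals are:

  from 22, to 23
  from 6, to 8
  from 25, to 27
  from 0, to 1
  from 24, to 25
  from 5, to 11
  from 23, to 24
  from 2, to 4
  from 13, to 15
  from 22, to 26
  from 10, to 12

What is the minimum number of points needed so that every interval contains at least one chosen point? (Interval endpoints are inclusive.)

Process intervals by earliest right end; each time one isn't hit yet, stab at its right endpoint.
By right end: [0,1]  [2,4]  [6,8]  [5,11]  [10,12]  [13,15]  [22,23]  [23,24]  [24,25]  [22,26]  [25,27]
[0,1] uncovered → point at 1; [2,4] uncovered → point at 4; [6,8] uncovered → point at 8; [10,12] uncovered → point at 12; [13,15] uncovered → point at 15; [22,23] uncovered → point at 23; [24,25] uncovered → point at 25.
Points: 1, 4, 8, 12, 15, 23, 25 (7 total).

7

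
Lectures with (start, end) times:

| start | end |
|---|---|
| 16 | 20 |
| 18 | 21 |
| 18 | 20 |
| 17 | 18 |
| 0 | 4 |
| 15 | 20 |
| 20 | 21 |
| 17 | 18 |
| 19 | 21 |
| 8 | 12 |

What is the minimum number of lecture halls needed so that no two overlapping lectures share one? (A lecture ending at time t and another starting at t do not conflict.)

5

Events (time:±→running): 0:+→1 4:-→0 8:+→1 12:-→0 15:+→1 16:+→2 17:+→3 17:+→4 18:-→3 18:-→2 18:+→3 18:+→4 19:+→5 … peak 5.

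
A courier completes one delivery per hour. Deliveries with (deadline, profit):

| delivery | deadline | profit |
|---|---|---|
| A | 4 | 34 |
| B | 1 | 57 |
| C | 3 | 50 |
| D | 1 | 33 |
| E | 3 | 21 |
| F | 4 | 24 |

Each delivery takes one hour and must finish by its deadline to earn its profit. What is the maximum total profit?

165

Profit order: B=57 C=50 A=34 D=33 F=24 E=21
Assign: B→slot 1, C→slot 3, A→slot 4, D skipped, F→slot 2, E skipped.
Slots: [1:B] [2:F] [3:C] [4:A]
Profit = 57 + 24 + 50 + 34 = 165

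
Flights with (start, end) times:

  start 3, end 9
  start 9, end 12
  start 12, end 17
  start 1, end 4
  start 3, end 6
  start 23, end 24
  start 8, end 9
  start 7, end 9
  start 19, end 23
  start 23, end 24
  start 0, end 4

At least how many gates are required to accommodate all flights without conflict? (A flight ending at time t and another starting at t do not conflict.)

Events (time:±→running): 0:+→1 1:+→2 3:+→3 3:+→4 … peak 4.

4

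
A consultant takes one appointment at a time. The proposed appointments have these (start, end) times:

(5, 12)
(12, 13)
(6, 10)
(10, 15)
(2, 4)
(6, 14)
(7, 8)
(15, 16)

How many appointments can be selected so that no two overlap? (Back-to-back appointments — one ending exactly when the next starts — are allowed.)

4

Order by finish time; keep every interval that doesn't clash with the previous kept one.
By end time: (2,4), (7,8), (6,10), (5,12), (12,13), (6,14), (10,15), (15,16).
Pick (2,4); next start ≥ 4 → (7,8); next start ≥ 8 → (12,13); next start ≥ 13 → (15,16).
Selected 4 appointments.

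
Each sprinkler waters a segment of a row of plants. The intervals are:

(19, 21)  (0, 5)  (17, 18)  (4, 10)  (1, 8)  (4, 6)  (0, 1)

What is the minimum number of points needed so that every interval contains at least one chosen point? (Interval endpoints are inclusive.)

Process intervals by earliest right end; each time one isn't hit yet, stab at its right endpoint.
By right end: [0,1]  [0,5]  [4,6]  [1,8]  [4,10]  [17,18]  [19,21]
[0,1] uncovered → point at 1; [4,6] uncovered → point at 6; [17,18] uncovered → point at 18; [19,21] uncovered → point at 21.
Points: 1, 6, 18, 21 (4 total).

4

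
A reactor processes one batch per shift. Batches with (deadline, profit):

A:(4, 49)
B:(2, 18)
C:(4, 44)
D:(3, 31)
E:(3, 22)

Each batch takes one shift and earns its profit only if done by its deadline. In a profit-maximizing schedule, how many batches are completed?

4

By profit: A(d4,49), C(d4,44), D(d3,31), E(d3,22), B(d2,18)
A→slot 4; C→slot 3; D→slot 2; E→slot 1; B skipped.
4 of 5 scheduled.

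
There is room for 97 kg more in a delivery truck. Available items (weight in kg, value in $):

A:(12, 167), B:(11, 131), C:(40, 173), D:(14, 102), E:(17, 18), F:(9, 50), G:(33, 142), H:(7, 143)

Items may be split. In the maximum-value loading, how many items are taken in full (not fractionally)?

6

Order: H (143/7=20.43) > A (167/12=13.92) > B (131/11=11.91) > D (102/14=7.29) > F (50/9=5.56) > C (173/40=4.33) > G (142/33=4.30) > E (18/17=1.06)
Fill: take H (7 @ 143) → take A (12 @ 167) → take B (11 @ 131) → take D (14 @ 102) → take F (9 @ 50) → take C (40 @ 173) → take 4/33 of G → 17.21; 97/97 used.
6 item(s) taken whole; one partial (take 4/33 of G).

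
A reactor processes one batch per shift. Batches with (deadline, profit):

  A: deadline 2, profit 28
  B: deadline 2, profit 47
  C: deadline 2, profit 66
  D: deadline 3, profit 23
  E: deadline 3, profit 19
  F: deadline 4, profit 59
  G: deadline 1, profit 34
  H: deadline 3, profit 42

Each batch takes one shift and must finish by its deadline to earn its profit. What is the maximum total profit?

Take jobs in profit order; each goes to the latest open slot no later than its deadline.
By profit: C(d2,66), F(d4,59), B(d2,47), H(d3,42), G(d1,34), A(d2,28), D(d3,23), E(d3,19)
C→slot 2; F→slot 4; B→slot 1; H→slot 3; G skipped; A skipped; D skipped; E skipped.
Profit = 47 + 66 + 42 + 59 = 214

214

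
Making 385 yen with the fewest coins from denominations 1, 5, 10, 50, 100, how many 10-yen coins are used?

3

Use the largest denomination that fits, subtract, and repeat.
385 = 3×100 + 1×50 + 3×10 + 1×5
Count of 10: 3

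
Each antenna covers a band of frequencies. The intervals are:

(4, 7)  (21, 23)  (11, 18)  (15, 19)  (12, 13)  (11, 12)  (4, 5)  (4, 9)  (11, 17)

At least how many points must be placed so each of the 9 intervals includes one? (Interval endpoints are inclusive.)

4

Process intervals by earliest right end; each time one isn't hit yet, stab at its right endpoint.
Sorted: [4,5] [4,7] [4,9] [11,12] [12,13] [11,17] [11,18] [15,19] [21,23]
{[4,5],[4,7],[4,9]} hit by 5; {[11,12],[12,13],[11,17],[11,18]} hit by 12; {[15,19]} hit by 19; {[21,23]} hit by 23.
Points: 5, 12, 19, 23 (4 total).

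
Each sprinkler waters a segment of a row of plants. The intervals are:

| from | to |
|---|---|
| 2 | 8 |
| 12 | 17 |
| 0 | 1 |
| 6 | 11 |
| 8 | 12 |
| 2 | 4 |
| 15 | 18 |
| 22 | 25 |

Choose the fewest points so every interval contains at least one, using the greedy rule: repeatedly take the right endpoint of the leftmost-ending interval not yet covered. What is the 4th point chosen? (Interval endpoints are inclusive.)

17

Process intervals by earliest right end; each time one isn't hit yet, stab at its right endpoint.
Sorted: [0,1] [2,4] [2,8] [6,11] [8,12] [12,17] [15,18] [22,25]
{[0,1]} hit by 1; {[2,4],[2,8]} hit by 4; {[6,11],[8,12]} hit by 11; {[12,17],[15,18]} hit by 17; {[22,25]} hit by 25.
Points: 1, 4, 11, 17, 25 (5 total).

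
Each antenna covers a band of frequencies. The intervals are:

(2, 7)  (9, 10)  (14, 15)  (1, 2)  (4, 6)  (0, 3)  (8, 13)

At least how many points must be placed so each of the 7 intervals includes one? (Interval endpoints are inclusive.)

4

Sort by right endpoint; whenever an interval is uncovered, place a point at its right end.
By right end: [1,2]  [0,3]  [4,6]  [2,7]  [9,10]  [8,13]  [14,15]
[1,2] uncovered → point at 2; [4,6] uncovered → point at 6; [9,10] uncovered → point at 10; [14,15] uncovered → point at 15.
Points: 2, 6, 10, 15 (4 total).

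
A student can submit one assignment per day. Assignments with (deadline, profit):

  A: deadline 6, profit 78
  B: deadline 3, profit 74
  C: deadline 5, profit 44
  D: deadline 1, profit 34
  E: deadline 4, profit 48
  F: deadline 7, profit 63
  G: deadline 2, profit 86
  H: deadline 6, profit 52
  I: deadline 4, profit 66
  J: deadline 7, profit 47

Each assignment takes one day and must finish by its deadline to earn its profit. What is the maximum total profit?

Profit order: G=86 A=78 B=74 I=66 F=63 H=52 E=48 J=47 C=44 D=34
Assign: G→slot 2, A→slot 6, B→slot 3, I→slot 4, F→slot 7, H→slot 5, E→slot 1, J skipped, C skipped, D skipped.
Slots: [1:E] [2:G] [3:B] [4:I] [5:H] [6:A] [7:F]
Profit = 48 + 86 + 74 + 66 + 52 + 78 + 63 = 467

467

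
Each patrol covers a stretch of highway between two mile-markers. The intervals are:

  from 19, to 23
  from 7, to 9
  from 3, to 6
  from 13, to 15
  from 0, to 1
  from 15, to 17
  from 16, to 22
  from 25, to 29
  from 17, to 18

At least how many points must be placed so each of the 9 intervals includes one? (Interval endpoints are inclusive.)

7

By right end: [0,1]  [3,6]  [7,9]  [13,15]  [15,17]  [17,18]  [16,22]  [19,23]  [25,29]
[0,1] uncovered → point at 1; [3,6] uncovered → point at 6; [7,9] uncovered → point at 9; [13,15] uncovered → point at 15; [17,18] uncovered → point at 18; [19,23] uncovered → point at 23; [25,29] uncovered → point at 29.
Points: 1, 6, 9, 15, 18, 23, 29 (7 total).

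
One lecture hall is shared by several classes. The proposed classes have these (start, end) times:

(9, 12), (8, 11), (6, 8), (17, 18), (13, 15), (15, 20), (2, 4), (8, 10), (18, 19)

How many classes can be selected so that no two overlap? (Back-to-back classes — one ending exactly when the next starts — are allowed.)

Order by finish time; keep every interval that doesn't clash with the previous kept one.
By end time: (2,4), (6,8), (8,10), (8,11), (9,12), (13,15), (17,18), (18,19), (15,20).
Pick (2,4); next start ≥ 4 → (6,8); next start ≥ 8 → (8,10); next start ≥ 10 → (13,15); next start ≥ 15 → (17,18); next start ≥ 18 → (18,19).
Selected 6 classes.

6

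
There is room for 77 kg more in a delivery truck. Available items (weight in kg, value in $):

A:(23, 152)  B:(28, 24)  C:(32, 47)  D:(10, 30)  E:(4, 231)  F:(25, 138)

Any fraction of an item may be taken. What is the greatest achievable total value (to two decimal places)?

573.03

Sort by value per unit weight and fill in that order.
Order: E (231/4=57.75) > A (152/23=6.61) > F (138/25=5.52) > D (30/10=3.00) > C (47/32=1.47) > B (24/28=0.86)
Fill: take E (4 @ 231) → take A (23 @ 152) → take F (25 @ 138) → take D (10 @ 30) → take 15/32 of C → 22.03; 77/77 used.
Total value = 573.03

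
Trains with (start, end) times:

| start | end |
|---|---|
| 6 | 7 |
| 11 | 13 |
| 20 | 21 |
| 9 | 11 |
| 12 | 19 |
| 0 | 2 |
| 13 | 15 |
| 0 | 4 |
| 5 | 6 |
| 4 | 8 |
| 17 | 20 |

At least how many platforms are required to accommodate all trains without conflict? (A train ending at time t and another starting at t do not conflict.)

2

Count concurrent intervals with a sweep; the peak is the room count.
Events (time:±→running): 0:+→1 0:+→2 … peak 2.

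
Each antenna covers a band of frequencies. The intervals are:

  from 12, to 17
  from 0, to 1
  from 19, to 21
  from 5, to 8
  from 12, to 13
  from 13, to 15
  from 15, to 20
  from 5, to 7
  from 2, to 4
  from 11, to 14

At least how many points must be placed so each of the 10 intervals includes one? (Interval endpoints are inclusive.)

5

Process intervals by earliest right end; each time one isn't hit yet, stab at its right endpoint.
Sorted: [0,1] [2,4] [5,7] [5,8] [12,13] [11,14] [13,15] [12,17] [15,20] [19,21]
{[0,1]} hit by 1; {[2,4]} hit by 4; {[5,7],[5,8]} hit by 7; {[12,13],[11,14],[13,15],[12,17]} hit by 13; {[15,20],[19,21]} hit by 20.
Points: 1, 4, 7, 13, 20 (5 total).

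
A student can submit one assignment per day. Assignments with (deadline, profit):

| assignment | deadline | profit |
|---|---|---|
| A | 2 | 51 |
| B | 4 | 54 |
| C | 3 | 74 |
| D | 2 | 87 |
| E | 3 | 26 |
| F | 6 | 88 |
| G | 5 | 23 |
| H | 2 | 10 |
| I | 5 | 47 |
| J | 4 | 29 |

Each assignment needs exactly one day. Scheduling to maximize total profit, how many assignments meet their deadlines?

6

Profit order: F=88 D=87 C=74 B=54 A=51 I=47 J=29 E=26 G=23 H=10
Assign: F→slot 6, D→slot 2, C→slot 3, B→slot 4, A→slot 1, I→slot 5, J skipped, E skipped, G skipped, H skipped.
Slots: [1:A] [2:D] [3:C] [4:B] [5:I] [6:F]
6 of 10 scheduled.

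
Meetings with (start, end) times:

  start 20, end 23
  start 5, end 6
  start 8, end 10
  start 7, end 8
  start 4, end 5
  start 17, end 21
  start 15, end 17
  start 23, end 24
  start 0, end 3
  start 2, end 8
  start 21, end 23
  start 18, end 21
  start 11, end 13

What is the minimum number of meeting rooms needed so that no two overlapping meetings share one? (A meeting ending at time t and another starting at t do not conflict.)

Count concurrent intervals with a sweep; the peak is the room count.
starts: [0, 2, 4, 5, 7, 8, 11, 15, 17, 18, 20, 21, 23]
ends:   [3, 5, 6, 8, 8, 10, 13, 17, 21, 21, 23, 23, 24]
s0→1 s2→2 e3→1 s4→2 e5→1 s5→2 e6→1 s7→2 e8→1 e8→0 s8→1 e10→0 s11→1 e13→0 s15→1 e17→0 s17→1 s18→2 s20→3  — peak 3.

3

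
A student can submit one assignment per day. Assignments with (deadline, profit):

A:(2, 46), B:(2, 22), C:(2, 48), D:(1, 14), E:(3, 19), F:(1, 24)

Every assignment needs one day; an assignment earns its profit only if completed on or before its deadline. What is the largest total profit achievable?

113

By profit: C(d2,48), A(d2,46), F(d1,24), B(d2,22), E(d3,19), D(d1,14)
C→slot 2; A→slot 1; F skipped; B skipped; E→slot 3; D skipped.
Profit = 46 + 48 + 19 = 113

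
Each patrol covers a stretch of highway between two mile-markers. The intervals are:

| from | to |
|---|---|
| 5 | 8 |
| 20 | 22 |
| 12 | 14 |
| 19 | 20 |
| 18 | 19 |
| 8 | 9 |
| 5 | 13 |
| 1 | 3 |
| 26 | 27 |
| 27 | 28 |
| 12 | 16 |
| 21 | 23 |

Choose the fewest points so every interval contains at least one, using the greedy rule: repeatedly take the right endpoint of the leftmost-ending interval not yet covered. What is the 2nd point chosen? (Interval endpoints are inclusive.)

8

Sort by right endpoint; whenever an interval is uncovered, place a point at its right end.
By right end: [1,3]  [5,8]  [8,9]  [5,13]  [12,14]  [12,16]  [18,19]  [19,20]  [20,22]  [21,23]  [26,27]  [27,28]
[1,3] uncovered → point at 3; [5,8] uncovered → point at 8; [12,14] uncovered → point at 14; [18,19] uncovered → point at 19; [20,22] uncovered → point at 22; [26,27] uncovered → point at 27.
Points: 3, 8, 14, 19, 22, 27 (6 total).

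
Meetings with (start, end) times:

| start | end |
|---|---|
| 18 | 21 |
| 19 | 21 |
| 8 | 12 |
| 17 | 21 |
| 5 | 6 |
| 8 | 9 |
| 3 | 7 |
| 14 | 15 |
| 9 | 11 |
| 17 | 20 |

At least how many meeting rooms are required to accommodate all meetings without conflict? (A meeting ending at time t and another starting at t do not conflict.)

4

Count concurrent intervals with a sweep; the peak is the room count.
starts: [3, 5, 8, 8, 9, 14, 17, 17, 18, 19]
ends:   [6, 7, 9, 11, 12, 15, 20, 21, 21, 21]
s3→1 s5→2 e6→1 e7→0 s8→1 s8→2 e9→1 s9→2 e11→1 e12→0 s14→1 e15→0 s17→1 s17→2 s18→3 s19→4  — peak 4.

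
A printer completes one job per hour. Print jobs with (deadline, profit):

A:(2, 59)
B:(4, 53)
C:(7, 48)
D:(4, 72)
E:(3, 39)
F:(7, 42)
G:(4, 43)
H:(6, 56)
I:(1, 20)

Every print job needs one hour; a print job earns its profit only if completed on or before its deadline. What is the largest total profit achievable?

Profit order: D=72 A=59 H=56 B=53 C=48 G=43 F=42 E=39 I=20
Assign: D→slot 4, A→slot 2, H→slot 6, B→slot 3, C→slot 7, G→slot 1, F→slot 5, E skipped, I skipped.
Slots: [1:G] [2:A] [3:B] [4:D] [5:F] [6:H] [7:C]
Profit = 43 + 59 + 53 + 72 + 42 + 56 + 48 = 373

373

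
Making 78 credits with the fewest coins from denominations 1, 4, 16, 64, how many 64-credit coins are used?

Use the largest denomination that fits, subtract, and repeat.
78 = 1×64 + 3×4 + 2×1
Count of 64: 1

1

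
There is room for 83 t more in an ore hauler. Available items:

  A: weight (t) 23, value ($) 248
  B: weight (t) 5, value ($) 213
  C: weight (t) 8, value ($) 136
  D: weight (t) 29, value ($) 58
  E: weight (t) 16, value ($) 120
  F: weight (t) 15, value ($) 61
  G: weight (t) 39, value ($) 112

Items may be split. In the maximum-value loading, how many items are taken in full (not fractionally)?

Ratios (sorted): B 42.60, C 17.00, A 10.78, E 7.50, F 4.07, G 2.87, D 2.00
take B (5 @ 213); take C (8 @ 136); take A (23 @ 248); take E (16 @ 120); take F (15 @ 61); take 16/39 of G → 45.95. Capacity used 83/83.
5 item(s) taken whole; one partial (take 16/39 of G).

5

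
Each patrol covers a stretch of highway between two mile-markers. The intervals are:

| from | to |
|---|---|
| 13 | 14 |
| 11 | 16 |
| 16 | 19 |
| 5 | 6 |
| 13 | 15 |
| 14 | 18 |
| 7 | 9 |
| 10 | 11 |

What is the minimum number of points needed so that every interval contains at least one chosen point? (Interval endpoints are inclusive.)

5

Sort by right endpoint; whenever an interval is uncovered, place a point at its right end.
Sorted: [5,6] [7,9] [10,11] [13,14] [13,15] [11,16] [14,18] [16,19]
{[5,6]} hit by 6; {[7,9]} hit by 9; {[10,11]} hit by 11; {[13,14],[13,15],[11,16],[14,18]} hit by 14; {[16,19]} hit by 19.
Points: 6, 9, 11, 14, 19 (5 total).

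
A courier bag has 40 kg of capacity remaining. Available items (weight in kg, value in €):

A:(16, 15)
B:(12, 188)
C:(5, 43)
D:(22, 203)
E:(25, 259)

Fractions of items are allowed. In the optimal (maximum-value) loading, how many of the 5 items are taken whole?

Sort by value per unit weight and fill in that order.
Order: B (188/12=15.67) > E (259/25=10.36) > D (203/22=9.23) > C (43/5=8.60) > A (15/16=0.94)
Fill: take B (12 @ 188) → take E (25 @ 259) → take 3/22 of D → 27.68; 40/40 used.
2 item(s) taken whole; one partial (take 3/22 of D).

2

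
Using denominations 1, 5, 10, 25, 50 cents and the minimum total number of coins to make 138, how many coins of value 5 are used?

0

Greedy: take as many of the largest coin as possible, then repeat with the remainder.
138 = 2×50 + 1×25 + 1×10 + 3×1
Count of 5: 0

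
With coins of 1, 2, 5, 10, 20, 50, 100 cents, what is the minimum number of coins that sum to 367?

367 = 3×100 + 1×50 + 1×10 + 1×5 + 1×2
Total coins = 3 + 1 + 1 + 1 + 1 = 7

7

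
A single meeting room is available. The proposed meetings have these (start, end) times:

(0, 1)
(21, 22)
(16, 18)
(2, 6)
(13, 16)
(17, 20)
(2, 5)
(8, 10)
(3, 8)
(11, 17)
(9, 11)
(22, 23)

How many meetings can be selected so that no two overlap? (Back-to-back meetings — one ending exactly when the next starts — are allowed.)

By end time: (0,1), (2,5), (2,6), (3,8), (8,10), (9,11), (13,16), (11,17), (16,18), (17,20), (21,22), (22,23).
Pick (0,1); next start ≥ 1 → (2,5); next start ≥ 5 → (8,10); next start ≥ 10 → (13,16); next start ≥ 16 → (16,18); next start ≥ 18 → (21,22); next start ≥ 22 → (22,23).
Selected 7 meetings.

7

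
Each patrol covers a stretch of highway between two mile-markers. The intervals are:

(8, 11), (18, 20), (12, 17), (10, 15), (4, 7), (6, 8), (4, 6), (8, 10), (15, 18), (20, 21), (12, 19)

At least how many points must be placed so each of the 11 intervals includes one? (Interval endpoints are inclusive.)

4

By right end: [4,6]  [4,7]  [6,8]  [8,10]  [8,11]  [10,15]  [12,17]  [15,18]  [12,19]  [18,20]  [20,21]
[4,6] uncovered → point at 6; [8,10] uncovered → point at 10; [12,17] uncovered → point at 17; [18,20] uncovered → point at 20.
Points: 6, 10, 17, 20 (4 total).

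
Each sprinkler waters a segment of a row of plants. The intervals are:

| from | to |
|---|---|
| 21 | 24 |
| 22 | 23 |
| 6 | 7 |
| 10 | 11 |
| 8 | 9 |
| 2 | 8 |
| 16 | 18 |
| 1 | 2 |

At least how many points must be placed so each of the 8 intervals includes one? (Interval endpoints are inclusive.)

6

By right end: [1,2]  [6,7]  [2,8]  [8,9]  [10,11]  [16,18]  [22,23]  [21,24]
[1,2] uncovered → point at 2; [6,7] uncovered → point at 7; [8,9] uncovered → point at 9; [10,11] uncovered → point at 11; [16,18] uncovered → point at 18; [22,23] uncovered → point at 23.
Points: 2, 7, 9, 11, 18, 23 (6 total).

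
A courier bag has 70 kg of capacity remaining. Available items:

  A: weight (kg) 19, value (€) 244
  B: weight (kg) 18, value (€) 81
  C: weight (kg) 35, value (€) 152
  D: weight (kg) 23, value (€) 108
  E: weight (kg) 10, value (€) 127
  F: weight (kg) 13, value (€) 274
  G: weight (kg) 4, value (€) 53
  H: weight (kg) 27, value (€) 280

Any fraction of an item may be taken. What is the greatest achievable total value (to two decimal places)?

Sort by value per unit weight and fill in that order.
Order: F (274/13=21.08) > G (53/4=13.25) > A (244/19=12.84) > E (127/10=12.70) > H (280/27=10.37) > D (108/23=4.70) > B (81/18=4.50) > C (152/35=4.34)
Fill: take F (13 @ 274) → take G (4 @ 53) → take A (19 @ 244) → take E (10 @ 127) → take 24/27 of H → 248.89; 70/70 used.
Total value = 946.89

946.89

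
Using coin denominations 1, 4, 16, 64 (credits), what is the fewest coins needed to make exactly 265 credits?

265 − 4×64→9 − 2×4→1 − 1×1→0
Total coins = 4 + 2 + 1 = 7

7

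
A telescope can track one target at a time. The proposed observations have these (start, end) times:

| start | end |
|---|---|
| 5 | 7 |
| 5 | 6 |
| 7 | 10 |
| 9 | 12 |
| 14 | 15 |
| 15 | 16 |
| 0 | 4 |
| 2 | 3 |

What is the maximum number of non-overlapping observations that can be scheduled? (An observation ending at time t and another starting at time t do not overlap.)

Greedy by earliest finish: after sorting by end time, pick each interval compatible with the last pick.
By end time: (2,3), (0,4), (5,6), (5,7), (7,10), (9,12), (14,15), (15,16).
Pick (2,3); next start ≥ 3 → (5,6); next start ≥ 6 → (7,10); next start ≥ 10 → (14,15); next start ≥ 15 → (15,16).
Selected 5 observations.

5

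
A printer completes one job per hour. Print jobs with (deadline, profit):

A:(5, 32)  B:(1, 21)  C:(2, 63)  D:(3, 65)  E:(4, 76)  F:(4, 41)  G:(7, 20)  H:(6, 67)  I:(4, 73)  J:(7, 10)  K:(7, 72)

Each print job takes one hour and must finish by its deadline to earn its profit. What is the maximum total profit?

Take jobs in profit order; each goes to the latest open slot no later than its deadline.
Profit order: E=76 I=73 K=72 H=67 D=65 C=63 F=41 A=32 B=21 G=20 J=10
Assign: E→slot 4, I→slot 3, K→slot 7, H→slot 6, D→slot 2, C→slot 1, F skipped, A→slot 5, B skipped, G skipped, J skipped.
Slots: [1:C] [2:D] [3:I] [4:E] [5:A] [6:H] [7:K]
Profit = 63 + 65 + 73 + 76 + 32 + 67 + 72 = 448

448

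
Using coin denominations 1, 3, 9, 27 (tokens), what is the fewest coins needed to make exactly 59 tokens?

5

59 − 2×27→5 − 1×3→2 − 2×1→0
Total coins = 2 + 1 + 2 = 5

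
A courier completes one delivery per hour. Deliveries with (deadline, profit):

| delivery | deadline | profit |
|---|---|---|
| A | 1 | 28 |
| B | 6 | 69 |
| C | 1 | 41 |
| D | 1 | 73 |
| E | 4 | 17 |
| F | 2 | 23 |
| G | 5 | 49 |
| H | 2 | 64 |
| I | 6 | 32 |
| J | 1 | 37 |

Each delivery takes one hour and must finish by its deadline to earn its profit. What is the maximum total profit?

304

Profit order: D=73 B=69 H=64 G=49 C=41 J=37 I=32 A=28 F=23 E=17
Assign: D→slot 1, B→slot 6, H→slot 2, G→slot 5, C skipped, J skipped, I→slot 4, A skipped, F skipped, E→slot 3.
Slots: [1:D] [2:H] [3:E] [4:I] [5:G] [6:B]
Profit = 73 + 64 + 17 + 32 + 49 + 69 = 304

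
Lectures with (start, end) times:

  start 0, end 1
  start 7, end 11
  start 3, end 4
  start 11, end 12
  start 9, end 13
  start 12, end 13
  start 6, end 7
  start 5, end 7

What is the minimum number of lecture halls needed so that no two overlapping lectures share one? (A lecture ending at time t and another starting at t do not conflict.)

Count concurrent intervals with a sweep; the peak is the room count.
starts: [0, 3, 5, 6, 7, 9, 11, 12]
ends:   [1, 4, 7, 7, 11, 12, 13, 13]
s0→1 e1→0 s3→1 e4→0 s5→1 s6→2  — peak 2.

2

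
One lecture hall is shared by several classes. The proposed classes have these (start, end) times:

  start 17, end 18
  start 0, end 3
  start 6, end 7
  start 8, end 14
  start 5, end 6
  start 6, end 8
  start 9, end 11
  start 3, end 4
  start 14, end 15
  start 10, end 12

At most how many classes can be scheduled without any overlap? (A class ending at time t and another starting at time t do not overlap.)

7

Order by finish time; keep every interval that doesn't clash with the previous kept one.
By end time: (0,3), (3,4), (5,6), (6,7), (6,8), (9,11), (10,12), (8,14), (14,15), (17,18).
Pick (0,3); next start ≥ 3 → (3,4); next start ≥ 4 → (5,6); next start ≥ 6 → (6,7); next start ≥ 7 → (9,11); next start ≥ 11 → (14,15); next start ≥ 15 → (17,18).
Selected 7 classes.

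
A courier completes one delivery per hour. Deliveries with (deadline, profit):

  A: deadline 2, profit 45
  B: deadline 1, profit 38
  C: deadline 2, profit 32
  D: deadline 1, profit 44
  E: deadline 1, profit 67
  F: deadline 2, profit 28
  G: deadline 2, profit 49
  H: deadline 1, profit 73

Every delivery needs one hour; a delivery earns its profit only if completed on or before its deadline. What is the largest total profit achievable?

122

Sort by profit descending; place each in the latest free slot ≤ its deadline.
Profit order: H=73 E=67 G=49 A=45 D=44 B=38 C=32 F=28
Assign: H→slot 1, E skipped, G→slot 2, A skipped, D skipped, B skipped, C skipped, F skipped.
Slots: [1:H] [2:G]
Profit = 73 + 49 = 122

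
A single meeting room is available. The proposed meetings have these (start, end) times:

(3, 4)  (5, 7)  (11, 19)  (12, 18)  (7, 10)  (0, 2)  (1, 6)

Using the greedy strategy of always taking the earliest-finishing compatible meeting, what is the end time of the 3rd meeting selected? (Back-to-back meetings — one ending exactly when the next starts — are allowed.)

Sorted by end: (0,2)  (3,4)  (1,6)  (5,7)  (7,10)  (12,18)  (11,19)
take (0,2); take (3,4); take (5,7); take (7,10); take (12,18); skip (11,19).
Selected: (0,2) (3,4) (5,7) (7,10) (12,18)

7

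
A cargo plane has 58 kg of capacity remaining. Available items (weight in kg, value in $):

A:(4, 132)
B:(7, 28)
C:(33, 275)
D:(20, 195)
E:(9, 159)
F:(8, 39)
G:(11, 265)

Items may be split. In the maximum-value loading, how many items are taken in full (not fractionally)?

4

Sort by value per unit weight and fill in that order.
Order: A (132/4=33.00) > G (265/11=24.09) > E (159/9=17.67) > D (195/20=9.75) > C (275/33=8.33) > F (39/8=4.88) > B (28/7=4.00)
Fill: take A (4 @ 132) → take G (11 @ 265) → take E (9 @ 159) → take D (20 @ 195) → take 14/33 of C → 116.67; 58/58 used.
4 item(s) taken whole; one partial (take 14/33 of C).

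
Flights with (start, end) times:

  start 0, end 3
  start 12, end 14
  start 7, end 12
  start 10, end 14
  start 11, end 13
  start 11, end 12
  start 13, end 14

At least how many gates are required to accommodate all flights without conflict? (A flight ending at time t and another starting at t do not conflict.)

Count concurrent intervals with a sweep; the peak is the room count.
starts: [0, 7, 10, 11, 11, 12, 13]
ends:   [3, 12, 12, 13, 14, 14, 14]
s0→1 e3→0 s7→1 s10→2 s11→3 s11→4  — peak 4.

4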